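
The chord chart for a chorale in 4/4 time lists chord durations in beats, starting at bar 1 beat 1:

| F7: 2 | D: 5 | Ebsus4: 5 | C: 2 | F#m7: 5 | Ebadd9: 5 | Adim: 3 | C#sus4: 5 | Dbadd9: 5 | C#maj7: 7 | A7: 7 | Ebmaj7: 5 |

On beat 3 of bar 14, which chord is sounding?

Ebmaj7

Beat 3 of bar 14 is beat (14−1)×4 + 3 = 55 overall.
Running totals: F7 ends at 2, D ends at 7, Ebsus4 ends at 12, C ends at 14, F#m7 ends at 19, Ebadd9 ends at 24, Adim ends at 27, C#sus4 ends at 32, Dbadd9 ends at 37, C#maj7 ends at 44, A7 ends at 51, Ebmaj7 ends at 56.
Beat 55 falls within Ebmaj7.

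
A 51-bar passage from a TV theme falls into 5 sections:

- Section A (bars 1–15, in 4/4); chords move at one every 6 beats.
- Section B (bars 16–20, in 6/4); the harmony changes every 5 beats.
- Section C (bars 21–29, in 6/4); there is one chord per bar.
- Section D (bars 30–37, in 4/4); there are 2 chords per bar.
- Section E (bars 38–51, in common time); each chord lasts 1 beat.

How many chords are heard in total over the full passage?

A has 60 beats and chords last 6 each, so 10 chords.
B has 30 beats and chords last 5 each, so 6 chords.
C has 54 beats and chords last 6 each, so 9 chords.
D has 32 beats and chords last 2 each, so 16 chords.
E has 56 beats and chords last 1 each, so 56 chords.
Total: 10 + 6 + 9 + 16 + 56 = 97.

97 chords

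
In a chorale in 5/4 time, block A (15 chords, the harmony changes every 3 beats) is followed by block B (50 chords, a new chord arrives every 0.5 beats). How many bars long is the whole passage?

14 bars

A: 15 × 3 = 45 beats = 9 bars.
B: 50 × 0.5 = 25 beats = 5 bars.
Total: 9 + 5 = 14 bars.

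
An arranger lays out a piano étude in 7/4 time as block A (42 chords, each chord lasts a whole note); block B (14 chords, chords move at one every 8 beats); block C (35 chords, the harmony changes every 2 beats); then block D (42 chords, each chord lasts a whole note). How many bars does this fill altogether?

74 bars

A: 42 × 4 = 168 beats = 24 bars.
B: 14 × 8 = 112 beats = 16 bars.
C: 35 × 2 = 70 beats = 10 bars.
D: 42 × 4 = 168 beats = 24 bars.
Total: 24 + 16 + 10 + 24 = 74 bars.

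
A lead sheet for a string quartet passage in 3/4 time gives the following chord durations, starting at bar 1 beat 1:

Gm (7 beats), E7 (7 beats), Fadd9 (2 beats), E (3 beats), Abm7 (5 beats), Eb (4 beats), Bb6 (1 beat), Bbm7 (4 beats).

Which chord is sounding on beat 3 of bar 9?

Beat 3 of bar 9 is beat (9−1)×3 + 3 = 27 overall.
Running totals: Gm ends at 7, E7 ends at 14, Fadd9 ends at 16, E ends at 19, Abm7 ends at 24, Eb ends at 28.
Beat 27 falls within Eb.

Eb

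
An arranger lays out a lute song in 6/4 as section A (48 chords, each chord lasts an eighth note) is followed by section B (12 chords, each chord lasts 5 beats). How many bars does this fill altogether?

A: 48 × 0.5 = 24 beats = 4 bars.
B: 12 × 5 = 60 beats = 10 bars.
Total: 4 + 10 = 14 bars.

14 bars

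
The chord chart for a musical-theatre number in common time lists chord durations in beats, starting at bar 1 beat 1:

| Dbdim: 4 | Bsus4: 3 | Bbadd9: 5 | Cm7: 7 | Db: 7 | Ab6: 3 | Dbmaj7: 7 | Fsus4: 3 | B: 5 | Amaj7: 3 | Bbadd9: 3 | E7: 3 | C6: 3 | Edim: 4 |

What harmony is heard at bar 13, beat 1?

Bbadd9

Beat 1 of bar 13 is beat (13−1)×4 + 1 = 49 overall.
Running totals: Dbdim ends at 4, Bsus4 ends at 7, Bbadd9 ends at 12, Cm7 ends at 19, Db ends at 26, Ab6 ends at 29, Dbmaj7 ends at 36, Fsus4 ends at 39, B ends at 44, Amaj7 ends at 47, Bbadd9 ends at 50.
Beat 49 falls within Bbadd9.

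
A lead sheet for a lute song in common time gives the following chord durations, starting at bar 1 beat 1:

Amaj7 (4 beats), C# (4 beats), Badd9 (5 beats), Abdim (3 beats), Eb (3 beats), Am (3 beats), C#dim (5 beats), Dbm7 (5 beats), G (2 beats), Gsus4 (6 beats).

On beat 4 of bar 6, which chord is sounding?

Beat 4 of bar 6 is beat (6−1)×4 + 4 = 24 overall.
Running totals: Amaj7 ends at 4, C# ends at 8, Badd9 ends at 13, Abdim ends at 16, Eb ends at 19, Am ends at 22, C#dim ends at 27.
Beat 24 falls within C#dim.

C#dim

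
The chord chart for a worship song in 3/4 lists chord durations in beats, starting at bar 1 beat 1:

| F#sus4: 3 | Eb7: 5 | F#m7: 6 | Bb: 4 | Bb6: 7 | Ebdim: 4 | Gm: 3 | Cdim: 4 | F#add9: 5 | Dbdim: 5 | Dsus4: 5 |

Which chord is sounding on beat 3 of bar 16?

Dsus4

Beat 3 of bar 16 is beat (16−1)×3 + 3 = 48 overall.
Running totals: F#sus4 ends at 3, Eb7 ends at 8, F#m7 ends at 14, Bb ends at 18, Bb6 ends at 25, Ebdim ends at 29, Gm ends at 32, Cdim ends at 36, F#add9 ends at 41, Dbdim ends at 46, Dsus4 ends at 51.
Beat 48 falls within Dsus4.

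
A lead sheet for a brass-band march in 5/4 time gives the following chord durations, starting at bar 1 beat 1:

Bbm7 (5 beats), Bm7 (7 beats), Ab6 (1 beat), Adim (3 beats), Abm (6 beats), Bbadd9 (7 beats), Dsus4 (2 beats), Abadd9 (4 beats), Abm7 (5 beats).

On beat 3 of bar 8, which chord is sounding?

Abm7

Beat 3 of bar 8 is beat (8−1)×5 + 3 = 38 overall.
Running totals: Bbm7 ends at 5, Bm7 ends at 12, Ab6 ends at 13, Adim ends at 16, Abm ends at 22, Bbadd9 ends at 29, Dsus4 ends at 31, Abadd9 ends at 35, Abm7 ends at 40.
Beat 38 falls within Abm7.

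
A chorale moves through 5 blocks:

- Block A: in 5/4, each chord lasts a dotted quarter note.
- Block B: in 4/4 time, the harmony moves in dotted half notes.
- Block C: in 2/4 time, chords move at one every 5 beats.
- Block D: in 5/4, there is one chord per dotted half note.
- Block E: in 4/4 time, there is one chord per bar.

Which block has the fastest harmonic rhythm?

A: each chord is 1.5 beats in 5/4, so 10/3 per bar.
B: each chord is 3 beats in 4/4, so 4/3 per bar.
C: each chord is 5 beats in 2/4, so 0.4 per bar.
D: each chord is 3 beats in 5/4, so 5/3 per bar.
E: each chord is 4 beats in 4/4, so 1 per bar.
Fastest is A at 10/3 chords/bar.

Block A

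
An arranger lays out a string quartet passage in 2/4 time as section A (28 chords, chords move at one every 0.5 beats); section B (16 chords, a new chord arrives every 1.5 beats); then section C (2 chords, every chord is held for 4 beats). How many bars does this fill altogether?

A: 28 × 0.5 = 14 beats = 7 bars.
B: 16 × 1.5 = 24 beats = 12 bars.
C: 2 × 4 = 8 beats = 4 bars.
Total: 7 + 12 + 4 = 23 bars.

23 bars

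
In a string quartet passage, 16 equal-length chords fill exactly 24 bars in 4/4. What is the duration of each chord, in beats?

6 beats

24 bars × 4 beats/bar = 96 beats total.
96 beats ÷ 16 chords = 6 beats per chord.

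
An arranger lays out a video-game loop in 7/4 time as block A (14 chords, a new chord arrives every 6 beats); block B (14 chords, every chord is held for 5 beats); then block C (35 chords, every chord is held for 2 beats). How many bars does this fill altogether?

A: 14 × 6 = 84 beats = 12 bars.
B: 14 × 5 = 70 beats = 10 bars.
C: 35 × 2 = 70 beats = 10 bars.
Total: 12 + 10 + 10 = 32 bars.

32 bars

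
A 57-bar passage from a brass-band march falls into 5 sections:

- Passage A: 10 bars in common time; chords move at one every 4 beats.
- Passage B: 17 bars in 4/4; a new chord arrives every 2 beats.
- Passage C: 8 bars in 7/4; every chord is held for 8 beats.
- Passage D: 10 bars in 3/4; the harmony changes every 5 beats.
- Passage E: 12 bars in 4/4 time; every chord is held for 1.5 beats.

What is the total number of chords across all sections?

A: 10 bars × 4 beats = 40 beats; 4 beats/chord → 10 chords.
B: 17 bars × 4 beats = 68 beats; 2 beats/chord → 34 chords.
C: 8 bars × 7 beats = 56 beats; 8 beats/chord → 7 chords.
D: 10 bars × 3 beats = 30 beats; 5 beats/chord → 6 chords.
E: 12 bars × 4 beats = 48 beats; 1.5 beats/chord → 32 chords.
Total: 10 + 34 + 7 + 6 + 32 = 89.

89 chords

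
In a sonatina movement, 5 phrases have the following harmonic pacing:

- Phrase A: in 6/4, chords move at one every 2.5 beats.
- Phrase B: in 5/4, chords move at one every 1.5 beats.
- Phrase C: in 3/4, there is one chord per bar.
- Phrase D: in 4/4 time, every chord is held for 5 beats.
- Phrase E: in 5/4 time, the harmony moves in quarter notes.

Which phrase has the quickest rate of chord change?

A: 6/2.5 = 2.4 chords/bar.
B: 5/1.5 = 10/3 chords/bar.
C: 3/3 = 1 chord/bar.
D: 4/5 = 0.8 chords/bar.
E: 5/1 = 5 chords/bar.
Fastest is E at 5 chords/bar.

Phrase E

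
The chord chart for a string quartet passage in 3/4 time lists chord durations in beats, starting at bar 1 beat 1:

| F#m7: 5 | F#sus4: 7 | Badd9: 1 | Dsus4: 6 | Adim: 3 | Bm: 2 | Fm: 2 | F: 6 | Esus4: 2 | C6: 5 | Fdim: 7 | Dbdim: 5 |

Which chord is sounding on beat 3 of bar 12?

C6

Beat 3 of bar 12 is beat (12−1)×3 + 3 = 36 overall.
Running totals: F#m7 ends at 5, F#sus4 ends at 12, Badd9 ends at 13, Dsus4 ends at 19, Adim ends at 22, Bm ends at 24, Fm ends at 26, F ends at 32, Esus4 ends at 34, C6 ends at 39.
Beat 36 falls within C6.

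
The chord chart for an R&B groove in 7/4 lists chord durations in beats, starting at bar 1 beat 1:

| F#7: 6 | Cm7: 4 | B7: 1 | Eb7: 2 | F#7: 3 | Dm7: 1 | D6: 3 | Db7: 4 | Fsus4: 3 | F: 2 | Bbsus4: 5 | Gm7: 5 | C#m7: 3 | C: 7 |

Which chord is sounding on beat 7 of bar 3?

Db7

Beat 7 of bar 3 is beat (3−1)×7 + 7 = 21 overall.
Running totals: F#7 ends at 6, Cm7 ends at 10, B7 ends at 11, Eb7 ends at 13, F#7 ends at 16, Dm7 ends at 17, D6 ends at 20, Db7 ends at 24.
Beat 21 falls within Db7.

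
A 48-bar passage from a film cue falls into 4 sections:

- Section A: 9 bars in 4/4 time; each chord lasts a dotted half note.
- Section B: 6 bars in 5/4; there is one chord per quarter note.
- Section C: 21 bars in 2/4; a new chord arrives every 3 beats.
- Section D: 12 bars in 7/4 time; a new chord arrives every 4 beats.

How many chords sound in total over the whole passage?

A: 9 bars × 4 beats = 36 beats; 3 beats/chord → 12 chords.
B: 6 bars × 5 beats = 30 beats; 1 beat/chord → 30 chords.
C: 21 bars × 2 beats = 42 beats; 3 beats/chord → 14 chords.
D: 12 bars × 7 beats = 84 beats; 4 beats/chord → 21 chords.
Total: 12 + 30 + 14 + 21 = 77.

77 chords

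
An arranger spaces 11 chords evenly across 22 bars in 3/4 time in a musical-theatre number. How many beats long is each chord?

6 beats

22 bars × 3 beats/bar = 66 beats total.
66 beats ÷ 11 chords = 6 beats per chord.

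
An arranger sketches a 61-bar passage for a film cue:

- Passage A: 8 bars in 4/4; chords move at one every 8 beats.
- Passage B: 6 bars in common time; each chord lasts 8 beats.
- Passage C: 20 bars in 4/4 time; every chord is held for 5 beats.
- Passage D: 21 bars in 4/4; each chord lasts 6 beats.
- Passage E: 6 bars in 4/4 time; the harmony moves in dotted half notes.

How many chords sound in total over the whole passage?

45 chords

A has 32 beats and chords last 8 each, so 4 chords.
B has 24 beats and chords last 8 each, so 3 chords.
C has 80 beats and chords last 5 each, so 16 chords.
D has 84 beats and chords last 6 each, so 14 chords.
E has 24 beats and chords last 3 each, so 8 chords.
Total: 4 + 3 + 16 + 14 + 8 = 45.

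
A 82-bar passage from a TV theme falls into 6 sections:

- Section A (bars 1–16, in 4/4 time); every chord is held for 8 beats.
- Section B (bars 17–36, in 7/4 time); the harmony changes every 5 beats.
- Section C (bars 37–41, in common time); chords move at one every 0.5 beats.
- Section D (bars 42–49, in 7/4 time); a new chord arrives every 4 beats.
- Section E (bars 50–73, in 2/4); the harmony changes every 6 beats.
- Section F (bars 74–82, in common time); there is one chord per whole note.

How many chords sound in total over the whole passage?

A has 64 beats and chords last 8 each, so 8 chords.
B has 140 beats and chords last 5 each, so 28 chords.
C has 20 beats and chords last 0.5 each, so 40 chords.
D has 56 beats and chords last 4 each, so 14 chords.
E has 48 beats and chords last 6 each, so 8 chords.
F has 36 beats and chords last 4 each, so 9 chords.
Total: 8 + 28 + 40 + 14 + 8 + 9 = 107.

107 chords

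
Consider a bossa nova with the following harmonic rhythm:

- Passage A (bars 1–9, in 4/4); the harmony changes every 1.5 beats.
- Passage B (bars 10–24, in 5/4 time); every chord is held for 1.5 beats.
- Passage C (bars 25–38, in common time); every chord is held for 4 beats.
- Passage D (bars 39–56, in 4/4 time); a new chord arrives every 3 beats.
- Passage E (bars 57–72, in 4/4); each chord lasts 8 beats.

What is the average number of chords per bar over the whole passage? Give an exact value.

5/3 chords per bar

A: 9 bars of 4 beats is 36 beats; at 1.5 beats each that's 24 chords.
B: 15 bars of 5 beats is 75 beats; at 1.5 beats each that's 50 chords.
C: 14 bars of 4 beats is 56 beats; at 4 beats each that's 14 chords.
D: 18 bars of 4 beats is 72 beats; at 3 beats each that's 24 chords.
E: 16 bars of 4 beats is 64 beats; at 8 beats each that's 8 chords.
Overall: 120 chords over 72 bars → 120/72 = 5/3 chords per bar.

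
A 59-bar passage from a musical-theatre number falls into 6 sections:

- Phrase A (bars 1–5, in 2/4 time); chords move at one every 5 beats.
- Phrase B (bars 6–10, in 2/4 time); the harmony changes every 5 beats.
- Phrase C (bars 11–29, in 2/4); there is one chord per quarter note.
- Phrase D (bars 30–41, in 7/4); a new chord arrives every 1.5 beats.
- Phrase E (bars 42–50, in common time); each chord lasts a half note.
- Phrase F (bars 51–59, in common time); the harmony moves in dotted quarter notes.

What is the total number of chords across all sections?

A has 10 beats and chords last 5 each, so 2 chords.
B has 10 beats and chords last 5 each, so 2 chords.
C has 38 beats and chords last 1 each, so 38 chords.
D has 84 beats and chords last 1.5 each, so 56 chords.
E has 36 beats and chords last 2 each, so 18 chords.
F has 36 beats and chords last 1.5 each, so 24 chords.
Total: 2 + 2 + 38 + 56 + 18 + 24 = 140.

140 chords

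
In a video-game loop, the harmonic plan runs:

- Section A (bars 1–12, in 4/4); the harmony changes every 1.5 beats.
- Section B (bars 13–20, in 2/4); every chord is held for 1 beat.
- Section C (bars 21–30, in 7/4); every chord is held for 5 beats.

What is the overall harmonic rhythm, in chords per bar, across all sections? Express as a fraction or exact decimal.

31/15 chords per bar

A: 12 bars of 4 beats is 48 beats; at 1.5 beats each that's 32 chords.
B: 8 bars of 2 beats is 16 beats; at 1 beat each that's 16 chords.
C: 10 bars of 7 beats is 70 beats; at 5 beats each that's 14 chords.
Overall: 62 chords over 30 bars → 62/30 = 31/15 chords per bar.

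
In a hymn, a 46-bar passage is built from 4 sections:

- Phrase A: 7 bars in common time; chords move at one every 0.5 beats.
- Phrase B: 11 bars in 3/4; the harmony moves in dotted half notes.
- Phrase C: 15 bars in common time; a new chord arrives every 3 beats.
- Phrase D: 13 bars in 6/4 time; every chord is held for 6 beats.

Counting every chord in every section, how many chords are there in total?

100 chords

A: 7 bars × 4 beats = 28 beats; 0.5 beats/chord → 56 chords.
B: 11 bars × 3 beats = 33 beats; 3 beats/chord → 11 chords.
C: 15 bars × 4 beats = 60 beats; 3 beats/chord → 20 chords.
D: 13 bars × 6 beats = 78 beats; 6 beats/chord → 13 chords.
Total: 56 + 11 + 20 + 13 = 100.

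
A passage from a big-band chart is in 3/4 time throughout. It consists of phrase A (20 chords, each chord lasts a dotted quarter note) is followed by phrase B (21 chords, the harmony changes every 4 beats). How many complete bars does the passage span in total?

A: 20 × 1.5 = 30 beats = 10 bars.
B: 21 × 4 = 84 beats = 28 bars.
Total: 10 + 28 = 38 bars.

38 bars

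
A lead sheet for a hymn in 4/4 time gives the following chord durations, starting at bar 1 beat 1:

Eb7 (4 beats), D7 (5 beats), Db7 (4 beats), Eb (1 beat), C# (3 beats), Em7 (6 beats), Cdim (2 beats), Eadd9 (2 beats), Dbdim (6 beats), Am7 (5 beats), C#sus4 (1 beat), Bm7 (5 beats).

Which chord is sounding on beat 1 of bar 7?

Cdim

Beat 1 of bar 7 is beat (7−1)×4 + 1 = 25 overall.
Running totals: Eb7 ends at 4, D7 ends at 9, Db7 ends at 13, Eb ends at 14, C# ends at 17, Em7 ends at 23, Cdim ends at 25.
Beat 25 falls within Cdim.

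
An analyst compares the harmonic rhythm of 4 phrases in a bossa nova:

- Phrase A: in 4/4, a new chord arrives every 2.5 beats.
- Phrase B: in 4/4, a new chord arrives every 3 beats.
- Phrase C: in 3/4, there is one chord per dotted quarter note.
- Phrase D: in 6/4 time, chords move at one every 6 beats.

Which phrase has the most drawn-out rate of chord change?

A: 4/2.5 = 1.6 chords/bar.
B: 4/3 = 4/3 chords/bar.
C: 3/1.5 = 2 chords/bar.
D: 6/6 = 1 chord/bar.
Slowest is D at 1 chords/bar.

Phrase D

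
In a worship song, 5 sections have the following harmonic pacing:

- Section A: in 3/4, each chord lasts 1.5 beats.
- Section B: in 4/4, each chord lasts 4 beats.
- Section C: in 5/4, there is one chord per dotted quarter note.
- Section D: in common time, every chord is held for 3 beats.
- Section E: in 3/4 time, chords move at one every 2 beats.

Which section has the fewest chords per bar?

Section B

A: 3/1.5 = 2 chords/bar.
B: 4/4 = 1 chord/bar.
C: 5/1.5 = 10/3 chords/bar.
D: 4/3 = 4/3 chords/bar.
E: 3/2 = 1.5 chords/bar.
Slowest is B at 1 chords/bar.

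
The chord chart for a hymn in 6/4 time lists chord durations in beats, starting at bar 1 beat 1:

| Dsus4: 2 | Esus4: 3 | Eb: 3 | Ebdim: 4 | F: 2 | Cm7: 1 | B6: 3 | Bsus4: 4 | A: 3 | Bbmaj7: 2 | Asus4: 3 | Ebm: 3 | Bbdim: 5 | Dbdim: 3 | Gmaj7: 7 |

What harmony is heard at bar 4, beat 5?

Beat 5 of bar 4 is beat (4−1)×6 + 5 = 23 overall.
Running totals: Dsus4 ends at 2, Esus4 ends at 5, Eb ends at 8, Ebdim ends at 12, F ends at 14, Cm7 ends at 15, B6 ends at 18, Bsus4 ends at 22, A ends at 25.
Beat 23 falls within A.

A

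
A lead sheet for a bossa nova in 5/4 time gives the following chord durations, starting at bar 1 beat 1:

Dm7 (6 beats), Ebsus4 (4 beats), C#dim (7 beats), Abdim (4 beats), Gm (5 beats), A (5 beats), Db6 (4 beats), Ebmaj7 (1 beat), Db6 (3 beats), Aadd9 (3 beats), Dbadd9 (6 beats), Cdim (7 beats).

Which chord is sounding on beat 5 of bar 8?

Beat 5 of bar 8 is beat (8−1)×5 + 5 = 40 overall.
Running totals: Dm7 ends at 6, Ebsus4 ends at 10, C#dim ends at 17, Abdim ends at 21, Gm ends at 26, A ends at 31, Db6 ends at 35, Ebmaj7 ends at 36, Db6 ends at 39, Aadd9 ends at 42.
Beat 40 falls within Aadd9.

Aadd9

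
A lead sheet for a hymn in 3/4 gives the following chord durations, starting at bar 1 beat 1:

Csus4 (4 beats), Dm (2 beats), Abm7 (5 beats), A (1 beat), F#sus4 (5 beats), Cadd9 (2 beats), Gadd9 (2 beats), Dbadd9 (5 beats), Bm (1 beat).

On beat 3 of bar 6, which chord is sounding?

Cadd9

Beat 3 of bar 6 is beat (6−1)×3 + 3 = 18 overall.
Running totals: Csus4 ends at 4, Dm ends at 6, Abm7 ends at 11, A ends at 12, F#sus4 ends at 17, Cadd9 ends at 19.
Beat 18 falls within Cadd9.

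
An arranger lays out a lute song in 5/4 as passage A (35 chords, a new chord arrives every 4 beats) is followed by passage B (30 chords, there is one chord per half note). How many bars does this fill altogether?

40 bars

A: 35 × 4 = 140 beats = 28 bars.
B: 30 × 2 = 60 beats = 12 bars.
Total: 28 + 12 = 40 bars.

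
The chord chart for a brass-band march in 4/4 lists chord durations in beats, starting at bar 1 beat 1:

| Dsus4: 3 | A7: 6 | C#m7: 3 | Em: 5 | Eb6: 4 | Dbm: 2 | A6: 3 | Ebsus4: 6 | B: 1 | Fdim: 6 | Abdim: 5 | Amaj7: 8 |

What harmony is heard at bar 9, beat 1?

Beat 1 of bar 9 is beat (9−1)×4 + 1 = 33 overall.
Running totals: Dsus4 ends at 3, A7 ends at 9, C#m7 ends at 12, Em ends at 17, Eb6 ends at 21, Dbm ends at 23, A6 ends at 26, Ebsus4 ends at 32, B ends at 33.
Beat 33 falls within B.

B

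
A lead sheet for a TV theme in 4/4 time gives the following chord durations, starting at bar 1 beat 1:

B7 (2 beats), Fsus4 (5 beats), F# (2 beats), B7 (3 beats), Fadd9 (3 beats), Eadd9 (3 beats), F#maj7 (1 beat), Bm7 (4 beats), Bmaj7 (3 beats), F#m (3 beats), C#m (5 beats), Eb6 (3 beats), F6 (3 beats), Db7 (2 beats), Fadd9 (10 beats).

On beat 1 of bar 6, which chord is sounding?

Bm7

Beat 1 of bar 6 is beat (6−1)×4 + 1 = 21 overall.
Running totals: B7 ends at 2, Fsus4 ends at 7, F# ends at 9, B7 ends at 12, Fadd9 ends at 15, Eadd9 ends at 18, F#maj7 ends at 19, Bm7 ends at 23.
Beat 21 falls within Bm7.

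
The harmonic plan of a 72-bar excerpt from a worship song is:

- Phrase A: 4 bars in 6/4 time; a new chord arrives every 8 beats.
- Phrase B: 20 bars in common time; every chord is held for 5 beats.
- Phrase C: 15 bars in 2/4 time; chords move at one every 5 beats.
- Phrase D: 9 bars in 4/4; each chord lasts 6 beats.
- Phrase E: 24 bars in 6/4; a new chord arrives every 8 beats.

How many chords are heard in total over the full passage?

49 chords

A: 4 bars × 6 beats = 24 beats; 8 beats/chord → 3 chords.
B: 20 bars × 4 beats = 80 beats; 5 beats/chord → 16 chords.
C: 15 bars × 2 beats = 30 beats; 5 beats/chord → 6 chords.
D: 9 bars × 4 beats = 36 beats; 6 beats/chord → 6 chords.
E: 24 bars × 6 beats = 144 beats; 8 beats/chord → 18 chords.
Total: 3 + 16 + 6 + 6 + 18 = 49.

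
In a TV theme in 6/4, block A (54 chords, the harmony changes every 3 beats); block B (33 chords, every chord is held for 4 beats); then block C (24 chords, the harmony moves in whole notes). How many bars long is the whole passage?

A: 54 × 3 = 162 beats = 27 bars.
B: 33 × 4 = 132 beats = 22 bars.
C: 24 × 4 = 96 beats = 16 bars.
Total: 27 + 22 + 16 = 65 bars.

65 bars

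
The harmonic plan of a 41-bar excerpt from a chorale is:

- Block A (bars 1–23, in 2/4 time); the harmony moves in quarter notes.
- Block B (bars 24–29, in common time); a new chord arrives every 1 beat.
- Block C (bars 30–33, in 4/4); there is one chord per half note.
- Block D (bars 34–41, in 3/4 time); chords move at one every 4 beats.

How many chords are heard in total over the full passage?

A: 23 bars × 2 beats = 46 beats; 1 beat/chord → 46 chords.
B: 6 bars × 4 beats = 24 beats; 1 beat/chord → 24 chords.
C: 4 bars × 4 beats = 16 beats; 2 beats/chord → 8 chords.
D: 8 bars × 3 beats = 24 beats; 4 beats/chord → 6 chords.
Total: 46 + 24 + 8 + 6 = 84.

84 chords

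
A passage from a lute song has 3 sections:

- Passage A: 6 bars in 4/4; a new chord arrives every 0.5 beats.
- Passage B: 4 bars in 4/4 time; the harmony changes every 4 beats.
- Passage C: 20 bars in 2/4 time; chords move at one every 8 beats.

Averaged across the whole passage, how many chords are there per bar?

A: 6 × 4 = 24 beats ÷ 0.5 = 48 chords.
B: 4 × 4 = 16 beats ÷ 4 = 4 chords.
C: 20 × 2 = 40 beats ÷ 8 = 5 chords.
Overall: 57 chords over 30 bars → 57/30 = 1.9 chords per bar.

1.9 chords per bar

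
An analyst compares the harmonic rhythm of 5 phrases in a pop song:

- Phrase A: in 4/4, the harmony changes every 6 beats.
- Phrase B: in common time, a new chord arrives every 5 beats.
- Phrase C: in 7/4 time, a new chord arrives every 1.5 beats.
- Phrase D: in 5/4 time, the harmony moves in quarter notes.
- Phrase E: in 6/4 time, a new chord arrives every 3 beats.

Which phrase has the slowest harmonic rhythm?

A: 4/6 = 2/3 chords/bar.
B: 4/5 = 0.8 chords/bar.
C: 7/1.5 = 14/3 chords/bar.
D: 5/1 = 5 chords/bar.
E: 6/3 = 2 chords/bar.
Slowest is A at 2/3 chords/bar.

Phrase A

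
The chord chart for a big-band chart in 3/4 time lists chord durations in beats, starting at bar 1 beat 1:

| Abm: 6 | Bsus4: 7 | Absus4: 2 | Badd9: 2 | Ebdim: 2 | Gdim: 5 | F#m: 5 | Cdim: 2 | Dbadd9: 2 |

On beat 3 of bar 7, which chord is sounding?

Gdim

Beat 3 of bar 7 is beat (7−1)×3 + 3 = 21 overall.
Running totals: Abm ends at 6, Bsus4 ends at 13, Absus4 ends at 15, Badd9 ends at 17, Ebdim ends at 19, Gdim ends at 24.
Beat 21 falls within Gdim.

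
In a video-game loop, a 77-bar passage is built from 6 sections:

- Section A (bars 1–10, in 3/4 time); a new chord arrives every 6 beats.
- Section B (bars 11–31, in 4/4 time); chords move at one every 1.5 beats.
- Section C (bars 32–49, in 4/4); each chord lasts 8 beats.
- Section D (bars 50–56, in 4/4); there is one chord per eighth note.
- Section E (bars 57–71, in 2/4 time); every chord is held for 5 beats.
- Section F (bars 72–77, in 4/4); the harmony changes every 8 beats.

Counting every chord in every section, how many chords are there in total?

135 chords

A: 10·3 = 30 beats, 30/6 = 5 chords.
B: 21·4 = 84 beats, 84/1.5 = 56 chords.
C: 18·4 = 72 beats, 72/8 = 9 chords.
D: 7·4 = 28 beats, 28/0.5 = 56 chords.
E: 15·2 = 30 beats, 30/5 = 6 chords.
F: 6·4 = 24 beats, 24/8 = 3 chords.
Total: 5 + 56 + 9 + 56 + 6 + 3 = 135.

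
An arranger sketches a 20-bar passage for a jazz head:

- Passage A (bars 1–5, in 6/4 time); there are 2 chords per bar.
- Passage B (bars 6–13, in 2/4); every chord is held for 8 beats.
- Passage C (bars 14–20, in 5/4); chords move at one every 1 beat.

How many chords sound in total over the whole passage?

A: 5·6 = 30 beats, 30/3 = 10 chords.
B: 8·2 = 16 beats, 16/8 = 2 chords.
C: 7·5 = 35 beats, 35/1 = 35 chords.
Total: 10 + 2 + 35 = 47.

47 chords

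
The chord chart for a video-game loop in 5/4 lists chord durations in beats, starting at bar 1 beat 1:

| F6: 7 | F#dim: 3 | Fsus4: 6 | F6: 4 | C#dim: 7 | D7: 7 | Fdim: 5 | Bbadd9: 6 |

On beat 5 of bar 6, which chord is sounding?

Beat 5 of bar 6 is beat (6−1)×5 + 5 = 30 overall.
Running totals: F6 ends at 7, F#dim ends at 10, Fsus4 ends at 16, F6 ends at 20, C#dim ends at 27, D7 ends at 34.
Beat 30 falls within D7.

D7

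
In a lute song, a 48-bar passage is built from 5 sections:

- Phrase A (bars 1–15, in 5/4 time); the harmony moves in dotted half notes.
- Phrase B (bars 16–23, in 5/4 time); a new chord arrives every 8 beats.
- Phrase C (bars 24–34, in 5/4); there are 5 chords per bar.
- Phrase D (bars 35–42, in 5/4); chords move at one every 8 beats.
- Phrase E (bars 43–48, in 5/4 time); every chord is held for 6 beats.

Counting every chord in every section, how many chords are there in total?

95 chords

A has 75 beats and chords last 3 each, so 25 chords.
B has 40 beats and chords last 8 each, so 5 chords.
C has 55 beats and chords last 1 each, so 55 chords.
D has 40 beats and chords last 8 each, so 5 chords.
E has 30 beats and chords last 6 each, so 5 chords.
Total: 25 + 5 + 55 + 5 + 5 = 95.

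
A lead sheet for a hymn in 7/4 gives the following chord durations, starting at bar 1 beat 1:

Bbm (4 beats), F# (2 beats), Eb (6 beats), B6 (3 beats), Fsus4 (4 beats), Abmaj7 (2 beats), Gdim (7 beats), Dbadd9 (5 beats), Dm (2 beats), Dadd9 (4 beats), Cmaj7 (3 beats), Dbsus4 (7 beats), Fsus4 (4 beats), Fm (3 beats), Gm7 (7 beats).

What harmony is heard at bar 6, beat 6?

Beat 6 of bar 6 is beat (6−1)×7 + 6 = 41 overall.
Running totals: Bbm ends at 4, F# ends at 6, Eb ends at 12, B6 ends at 15, Fsus4 ends at 19, Abmaj7 ends at 21, Gdim ends at 28, Dbadd9 ends at 33, Dm ends at 35, Dadd9 ends at 39, Cmaj7 ends at 42.
Beat 41 falls within Cmaj7.

Cmaj7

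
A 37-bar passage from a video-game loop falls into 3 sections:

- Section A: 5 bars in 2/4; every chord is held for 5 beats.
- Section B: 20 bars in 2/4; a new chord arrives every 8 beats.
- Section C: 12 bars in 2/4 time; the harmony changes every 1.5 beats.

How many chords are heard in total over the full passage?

A: 5 bars × 2 beats = 10 beats; 5 beats/chord → 2 chords.
B: 20 bars × 2 beats = 40 beats; 8 beats/chord → 5 chords.
C: 12 bars × 2 beats = 24 beats; 1.5 beats/chord → 16 chords.
Total: 2 + 5 + 16 = 23.

23 chords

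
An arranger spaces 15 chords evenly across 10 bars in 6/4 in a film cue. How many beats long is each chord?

4 beats

10 bars × 6 beats/bar = 60 beats total.
60 beats ÷ 15 chords = 4 beats per chord.
(That is a whole note.)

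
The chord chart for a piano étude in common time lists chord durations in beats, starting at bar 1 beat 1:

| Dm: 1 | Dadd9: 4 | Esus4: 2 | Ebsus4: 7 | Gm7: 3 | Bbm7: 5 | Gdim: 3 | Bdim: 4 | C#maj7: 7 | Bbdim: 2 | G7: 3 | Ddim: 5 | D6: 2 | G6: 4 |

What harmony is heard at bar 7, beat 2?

Beat 2 of bar 7 is beat (7−1)×4 + 2 = 26 overall.
Running totals: Dm ends at 1, Dadd9 ends at 5, Esus4 ends at 7, Ebsus4 ends at 14, Gm7 ends at 17, Bbm7 ends at 22, Gdim ends at 25, Bdim ends at 29.
Beat 26 falls within Bdim.

Bdim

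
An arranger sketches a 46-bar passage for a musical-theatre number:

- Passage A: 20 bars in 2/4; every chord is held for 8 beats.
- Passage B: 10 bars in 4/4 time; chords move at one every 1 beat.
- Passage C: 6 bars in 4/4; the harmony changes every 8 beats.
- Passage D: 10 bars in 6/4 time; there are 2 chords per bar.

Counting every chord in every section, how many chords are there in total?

A has 40 beats and chords last 8 each, so 5 chords.
B has 40 beats and chords last 1 each, so 40 chords.
C has 24 beats and chords last 8 each, so 3 chords.
D has 60 beats and chords last 3 each, so 20 chords.
Total: 5 + 40 + 3 + 20 = 68.

68 chords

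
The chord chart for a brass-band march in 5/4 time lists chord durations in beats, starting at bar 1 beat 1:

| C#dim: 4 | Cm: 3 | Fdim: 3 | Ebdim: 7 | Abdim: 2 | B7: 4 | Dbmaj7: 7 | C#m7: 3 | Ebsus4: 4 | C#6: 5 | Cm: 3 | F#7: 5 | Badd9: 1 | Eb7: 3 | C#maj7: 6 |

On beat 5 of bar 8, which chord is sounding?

Beat 5 of bar 8 is beat (8−1)×5 + 5 = 40 overall.
Running totals: C#dim ends at 4, Cm ends at 7, Fdim ends at 10, Ebdim ends at 17, Abdim ends at 19, B7 ends at 23, Dbmaj7 ends at 30, C#m7 ends at 33, Ebsus4 ends at 37, C#6 ends at 42.
Beat 40 falls within C#6.

C#6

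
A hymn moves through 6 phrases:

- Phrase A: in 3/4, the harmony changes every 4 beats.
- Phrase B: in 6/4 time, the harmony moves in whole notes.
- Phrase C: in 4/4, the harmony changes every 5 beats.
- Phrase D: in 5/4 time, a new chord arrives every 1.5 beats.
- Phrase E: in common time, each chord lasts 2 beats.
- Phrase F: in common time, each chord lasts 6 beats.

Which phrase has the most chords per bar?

Phrase D

A: 3/4 = 0.75 chords/bar.
B: 6/4 = 1.5 chords/bar.
C: 4/5 = 0.8 chords/bar.
D: 5/1.5 = 10/3 chords/bar.
E: 4/2 = 2 chords/bar.
F: 4/6 = 2/3 chords/bar.
Fastest is D at 10/3 chords/bar.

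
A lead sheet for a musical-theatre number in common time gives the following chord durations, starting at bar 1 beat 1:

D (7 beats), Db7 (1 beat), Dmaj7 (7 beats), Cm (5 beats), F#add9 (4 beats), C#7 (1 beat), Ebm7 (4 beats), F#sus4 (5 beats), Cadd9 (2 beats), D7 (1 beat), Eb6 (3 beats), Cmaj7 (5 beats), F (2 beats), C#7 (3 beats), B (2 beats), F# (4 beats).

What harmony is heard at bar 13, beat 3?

B

Beat 3 of bar 13 is beat (13−1)×4 + 3 = 51 overall.
Running totals: D ends at 7, Db7 ends at 8, Dmaj7 ends at 15, Cm ends at 20, F#add9 ends at 24, C#7 ends at 25, Ebm7 ends at 29, F#sus4 ends at 34, Cadd9 ends at 36, D7 ends at 37, Eb6 ends at 40, Cmaj7 ends at 45, F ends at 47, C#7 ends at 50, B ends at 52.
Beat 51 falls within B.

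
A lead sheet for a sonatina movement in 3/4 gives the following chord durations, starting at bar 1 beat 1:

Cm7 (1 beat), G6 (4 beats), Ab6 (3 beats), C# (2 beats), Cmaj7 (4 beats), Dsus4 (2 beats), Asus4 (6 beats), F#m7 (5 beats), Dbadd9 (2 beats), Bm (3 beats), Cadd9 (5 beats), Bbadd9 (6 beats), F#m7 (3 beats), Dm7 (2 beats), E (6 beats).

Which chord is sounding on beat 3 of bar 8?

Beat 3 of bar 8 is beat (8−1)×3 + 3 = 24 overall.
Running totals: Cm7 ends at 1, G6 ends at 5, Ab6 ends at 8, C# ends at 10, Cmaj7 ends at 14, Dsus4 ends at 16, Asus4 ends at 22, F#m7 ends at 27.
Beat 24 falls within F#m7.

F#m7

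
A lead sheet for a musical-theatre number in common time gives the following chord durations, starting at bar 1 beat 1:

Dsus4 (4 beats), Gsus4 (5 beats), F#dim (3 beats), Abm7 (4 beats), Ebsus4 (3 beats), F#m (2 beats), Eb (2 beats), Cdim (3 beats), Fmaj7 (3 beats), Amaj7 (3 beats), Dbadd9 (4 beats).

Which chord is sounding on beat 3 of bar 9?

Beat 3 of bar 9 is beat (9−1)×4 + 3 = 35 overall.
Running totals: Dsus4 ends at 4, Gsus4 ends at 9, F#dim ends at 12, Abm7 ends at 16, Ebsus4 ends at 19, F#m ends at 21, Eb ends at 23, Cdim ends at 26, Fmaj7 ends at 29, Amaj7 ends at 32, Dbadd9 ends at 36.
Beat 35 falls within Dbadd9.

Dbadd9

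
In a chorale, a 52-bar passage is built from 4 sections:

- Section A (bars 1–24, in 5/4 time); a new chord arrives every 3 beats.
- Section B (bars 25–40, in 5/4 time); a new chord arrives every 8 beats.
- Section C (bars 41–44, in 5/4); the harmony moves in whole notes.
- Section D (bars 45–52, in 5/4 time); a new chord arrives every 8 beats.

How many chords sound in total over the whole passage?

A: 24·5 = 120 beats, 120/3 = 40 chords.
B: 16·5 = 80 beats, 80/8 = 10 chords.
C: 4·5 = 20 beats, 20/4 = 5 chords.
D: 8·5 = 40 beats, 40/8 = 5 chords.
Total: 40 + 10 + 5 + 5 = 60.

60 chords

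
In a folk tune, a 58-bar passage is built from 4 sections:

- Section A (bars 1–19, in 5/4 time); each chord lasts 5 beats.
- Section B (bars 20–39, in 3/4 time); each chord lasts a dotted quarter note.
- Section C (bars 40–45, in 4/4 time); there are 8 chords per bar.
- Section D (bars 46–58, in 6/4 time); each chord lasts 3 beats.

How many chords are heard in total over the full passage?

A: 19·5 = 95 beats, 95/5 = 19 chords.
B: 20·3 = 60 beats, 60/1.5 = 40 chords.
C: 6·4 = 24 beats, 24/0.5 = 48 chords.
D: 13·6 = 78 beats, 78/3 = 26 chords.
Total: 19 + 40 + 48 + 26 = 133.

133 chords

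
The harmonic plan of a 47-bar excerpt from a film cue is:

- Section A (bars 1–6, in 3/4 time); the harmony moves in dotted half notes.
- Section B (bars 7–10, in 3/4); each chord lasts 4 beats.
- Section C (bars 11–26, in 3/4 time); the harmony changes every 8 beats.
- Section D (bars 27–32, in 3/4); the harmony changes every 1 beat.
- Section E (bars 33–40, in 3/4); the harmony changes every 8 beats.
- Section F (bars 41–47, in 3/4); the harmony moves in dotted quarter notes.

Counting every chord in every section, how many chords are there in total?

A: 6·3 = 18 beats, 18/3 = 6 chords.
B: 4·3 = 12 beats, 12/4 = 3 chords.
C: 16·3 = 48 beats, 48/8 = 6 chords.
D: 6·3 = 18 beats, 18/1 = 18 chords.
E: 8·3 = 24 beats, 24/8 = 3 chords.
F: 7·3 = 21 beats, 21/1.5 = 14 chords.
Total: 6 + 3 + 6 + 18 + 3 + 14 = 50.

50 chords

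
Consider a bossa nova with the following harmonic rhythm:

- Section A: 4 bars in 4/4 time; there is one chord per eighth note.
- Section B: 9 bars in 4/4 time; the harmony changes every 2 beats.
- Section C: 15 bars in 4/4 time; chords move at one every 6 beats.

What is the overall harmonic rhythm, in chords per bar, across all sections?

15/7 chords per bar

A: 4 bars of 4 beats is 16 beats; at 0.5 beats each that's 32 chords.
B: 9 bars of 4 beats is 36 beats; at 2 beats each that's 18 chords.
C: 15 bars of 4 beats is 60 beats; at 6 beats each that's 10 chords.
Overall: 60 chords over 28 bars → 60/28 = 15/7 chords per bar.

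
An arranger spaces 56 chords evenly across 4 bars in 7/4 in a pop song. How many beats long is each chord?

0.5 beats

4 bars × 7 beats/bar = 28 beats total.
28 beats ÷ 56 chords = 0.5 beats per chord.
(That is an eighth note.)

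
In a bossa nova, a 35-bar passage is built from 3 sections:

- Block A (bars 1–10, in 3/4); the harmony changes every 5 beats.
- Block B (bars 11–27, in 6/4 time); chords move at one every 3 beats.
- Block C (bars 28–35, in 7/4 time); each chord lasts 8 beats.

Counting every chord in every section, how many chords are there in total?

A has 30 beats and chords last 5 each, so 6 chords.
B has 102 beats and chords last 3 each, so 34 chords.
C has 56 beats and chords last 8 each, so 7 chords.
Total: 6 + 34 + 7 = 47.

47 chords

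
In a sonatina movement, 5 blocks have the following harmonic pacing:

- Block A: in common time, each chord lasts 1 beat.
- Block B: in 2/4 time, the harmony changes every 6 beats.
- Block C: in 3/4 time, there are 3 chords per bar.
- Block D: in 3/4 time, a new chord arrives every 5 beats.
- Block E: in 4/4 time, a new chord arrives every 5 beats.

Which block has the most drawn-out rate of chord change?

A: each chord is 1 beat in 4/4, so 4 per bar.
B: each chord is 6 beats in 2/4, so 1/3 per bar.
C: each chord is 1 beat in 3/4, so 3 per bar.
D: each chord is 5 beats in 3/4, so 0.6 per bar.
E: each chord is 5 beats in 4/4, so 0.8 per bar.
Slowest is B at 1/3 chords/bar.

Block B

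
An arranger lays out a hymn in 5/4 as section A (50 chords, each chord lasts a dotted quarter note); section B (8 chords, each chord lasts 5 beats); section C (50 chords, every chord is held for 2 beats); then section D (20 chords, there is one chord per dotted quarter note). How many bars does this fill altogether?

A: 50 × 1.5 = 75 beats = 15 bars.
B: 8 × 5 = 40 beats = 8 bars.
C: 50 × 2 = 100 beats = 20 bars.
D: 20 × 1.5 = 30 beats = 6 bars.
Total: 15 + 8 + 20 + 6 = 49 bars.

49 bars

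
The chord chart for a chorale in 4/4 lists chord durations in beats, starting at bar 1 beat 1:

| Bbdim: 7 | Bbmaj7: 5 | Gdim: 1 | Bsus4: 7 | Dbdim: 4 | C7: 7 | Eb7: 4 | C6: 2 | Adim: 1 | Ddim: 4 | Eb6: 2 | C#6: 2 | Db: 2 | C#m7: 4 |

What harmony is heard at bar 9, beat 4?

Beat 4 of bar 9 is beat (9−1)×4 + 4 = 36 overall.
Running totals: Bbdim ends at 7, Bbmaj7 ends at 12, Gdim ends at 13, Bsus4 ends at 20, Dbdim ends at 24, C7 ends at 31, Eb7 ends at 35, C6 ends at 37.
Beat 36 falls within C6.

C6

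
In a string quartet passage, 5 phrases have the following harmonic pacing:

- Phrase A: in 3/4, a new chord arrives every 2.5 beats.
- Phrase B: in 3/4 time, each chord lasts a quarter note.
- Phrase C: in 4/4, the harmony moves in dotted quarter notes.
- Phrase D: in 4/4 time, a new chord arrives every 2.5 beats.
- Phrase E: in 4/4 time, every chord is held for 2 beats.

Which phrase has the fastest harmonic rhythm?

Phrase B

A: 3/2.5 = 1.2 chords/bar.
B: 3/1 = 3 chords/bar.
C: 4/1.5 = 8/3 chords/bar.
D: 4/2.5 = 1.6 chords/bar.
E: 4/2 = 2 chords/bar.
Fastest is B at 3 chords/bar.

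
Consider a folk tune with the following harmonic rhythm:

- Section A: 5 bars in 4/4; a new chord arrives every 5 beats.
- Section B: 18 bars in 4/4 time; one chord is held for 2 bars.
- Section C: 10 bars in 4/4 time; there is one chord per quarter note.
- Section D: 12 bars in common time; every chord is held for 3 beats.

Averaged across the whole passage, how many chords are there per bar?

23/15 chords per bar

A: 5 × 4 = 20 beats ÷ 5 = 4 chords.
B: 18 × 4 = 72 beats ÷ 8 = 9 chords.
C: 10 × 4 = 40 beats ÷ 1 = 40 chords.
D: 12 × 4 = 48 beats ÷ 3 = 16 chords.
Overall: 69 chords over 45 bars → 69/45 = 23/15 chords per bar.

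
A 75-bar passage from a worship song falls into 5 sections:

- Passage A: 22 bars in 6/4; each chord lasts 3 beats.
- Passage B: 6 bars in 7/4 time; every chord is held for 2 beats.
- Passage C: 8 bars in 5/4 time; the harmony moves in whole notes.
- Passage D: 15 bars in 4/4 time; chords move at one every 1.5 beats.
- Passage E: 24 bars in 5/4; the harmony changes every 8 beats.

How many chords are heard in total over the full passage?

A has 132 beats and chords last 3 each, so 44 chords.
B has 42 beats and chords last 2 each, so 21 chords.
C has 40 beats and chords last 4 each, so 10 chords.
D has 60 beats and chords last 1.5 each, so 40 chords.
E has 120 beats and chords last 8 each, so 15 chords.
Total: 44 + 21 + 10 + 40 + 15 = 130.

130 chords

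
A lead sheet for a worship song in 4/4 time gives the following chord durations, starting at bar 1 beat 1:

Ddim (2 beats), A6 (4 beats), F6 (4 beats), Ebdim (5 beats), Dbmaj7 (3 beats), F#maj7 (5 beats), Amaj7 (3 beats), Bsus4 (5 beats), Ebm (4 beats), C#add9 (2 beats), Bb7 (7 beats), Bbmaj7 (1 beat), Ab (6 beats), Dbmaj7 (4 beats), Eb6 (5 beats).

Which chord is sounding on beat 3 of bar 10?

Bb7

Beat 3 of bar 10 is beat (10−1)×4 + 3 = 39 overall.
Running totals: Ddim ends at 2, A6 ends at 6, F6 ends at 10, Ebdim ends at 15, Dbmaj7 ends at 18, F#maj7 ends at 23, Amaj7 ends at 26, Bsus4 ends at 31, Ebm ends at 35, C#add9 ends at 37, Bb7 ends at 44.
Beat 39 falls within Bb7.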